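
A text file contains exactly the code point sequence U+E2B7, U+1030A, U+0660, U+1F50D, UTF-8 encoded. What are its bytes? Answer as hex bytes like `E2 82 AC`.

EE 8A B7 F0 90 8C 8A D9 A0 F0 9F 94 8D

U+E2B7: 3-byte form → EE 8A B7.
U+1030A: 4-byte form → F0 90 8C 8A.
U+0660: 2-byte form → D9 A0.
U+1F50D: 4-byte form → F0 9F 94 8D.
Concatenated (13 bytes): EE 8A B7 F0 90 8C 8A D9 A0 F0 9F 94 8D.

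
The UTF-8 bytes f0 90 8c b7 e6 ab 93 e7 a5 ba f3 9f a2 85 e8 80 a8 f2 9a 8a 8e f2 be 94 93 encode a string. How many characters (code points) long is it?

Byte at offset 0: 0xF0 = 11110000 → 4-byte char (#1). Advance 4.
Byte at offset 4: 0xE6 = 11100110 → 3-byte char (#2). Advance 3.
Byte at offset 7: 0xE7 = 11100111 → 3-byte char (#3). Advance 3.
Byte at offset 10: 0xF3 = 11110011 → 4-byte char (#4). Advance 4.
Byte at offset 14: 0xE8 = 11101000 → 3-byte char (#5). Advance 3.
Byte at offset 17: 0xF2 = 11110010 → 4-byte char (#6). Advance 4.
Byte at offset 21: 0xF2 = 11110010 → 4-byte char (#7). Advance 4.
Reached end at offset 25 after 7 code points.

7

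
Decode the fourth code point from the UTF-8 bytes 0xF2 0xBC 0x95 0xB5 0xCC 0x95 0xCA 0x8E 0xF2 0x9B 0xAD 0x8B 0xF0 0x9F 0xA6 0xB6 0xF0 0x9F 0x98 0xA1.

Offset 0: leading byte 0xF2 = 11110010 → 4-byte char #1 = F2 BC 95 B5.
Offset 4: leading byte 0xCC = 11001100 → 2-byte char #2 = CC 95.
Offset 6: leading byte 0xCA = 11001010 → 2-byte char #3 = CA 8E.
Offset 8: leading byte 0xF2 = 11110010 → 4-byte char #4 = F2 9B AD 8B.
Leading byte 0xF2 = 11110010 matches 11110xxx → 4-byte sequence.
Byte 1: 0xF2 = 11110010, payload 010 (3 bits).
Byte 2: 0x9B = 10011011 (10xxxxxx ✓), payload 011011.
Byte 3: 0xAD = 10101101 (10xxxxxx ✓), payload 101101.
Byte 4: 0x8B = 10001011 (10xxxxxx ✓), payload 001011.
Concatenate: 010011011101101001011 = 0x9BB4B (21 bits → U+9BB4B).

U+9BB4B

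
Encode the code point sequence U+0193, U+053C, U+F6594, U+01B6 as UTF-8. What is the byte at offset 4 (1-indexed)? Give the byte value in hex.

0xBC

1-indexed offset 4 is 0-indexed offset 3.
U+0193 → 2-byte form C6 93 at offsets 0–1.
U+053C → 2-byte form D4 BC at offsets 2–3.
Offset 3 falls in char 2's range; it's byte 2 of D4 BC = 0xBC.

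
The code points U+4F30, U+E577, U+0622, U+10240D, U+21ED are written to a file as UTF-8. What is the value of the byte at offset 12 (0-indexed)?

U+4F30 → 3-byte form E4 BC B0 at offsets 0–2.
U+E577 → 3-byte form EE 95 B7 at offsets 3–5.
U+0622 → 2-byte form D8 A2 at offsets 6–7.
U+10240D → 4-byte form F4 82 90 8D at offsets 8–11.
U+21ED → 3-byte form E2 87 AD at offsets 12–14.
Offset 12 falls in char 5's range; it's byte 1 of E2 87 AD = 0xE2.

0xE2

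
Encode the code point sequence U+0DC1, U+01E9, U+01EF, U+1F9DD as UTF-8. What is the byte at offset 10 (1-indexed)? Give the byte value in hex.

0xA7

1-indexed offset 10 is 0-indexed offset 9.
U+0DC1 → 3-byte form E0 B7 81 at offsets 0–2.
U+01E9 → 2-byte form C7 A9 at offsets 3–4.
U+01EF → 2-byte form C7 AF at offsets 5–6.
U+1F9DD → 4-byte form F0 9F A7 9D at offsets 7–10.
Offset 9 falls in char 4's range; it's byte 3 of F0 9F A7 9D = 0xA7.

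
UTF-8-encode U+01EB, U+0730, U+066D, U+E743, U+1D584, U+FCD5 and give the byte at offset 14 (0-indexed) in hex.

0xB3

U+01EB → 2-byte form C7 AB at offsets 0–1.
U+0730 → 2-byte form DC B0 at offsets 2–3.
U+066D → 2-byte form D9 AD at offsets 4–5.
U+E743 → 3-byte form EE 9D 83 at offsets 6–8.
U+1D584 → 4-byte form F0 9D 96 84 at offsets 9–12.
U+FCD5 → 3-byte form EF B3 95 at offsets 13–15.
Offset 14 falls in char 6's range; it's byte 2 of EF B3 95 = 0xB3.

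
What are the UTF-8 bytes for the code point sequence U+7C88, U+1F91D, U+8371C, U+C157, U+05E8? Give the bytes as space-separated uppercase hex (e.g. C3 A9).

U+7C88: 3-byte form → E7 B2 88.
U+1F91D: 4-byte form → F0 9F A4 9D.
U+8371C: 4-byte form → F2 83 9C 9C.
U+C157: 3-byte form → EC 85 97.
U+05E8: 2-byte form → D7 A8.
Concatenated (16 bytes): E7 B2 88 F0 9F A4 9D F2 83 9C 9C EC 85 97 D7 A8.

E7 B2 88 F0 9F A4 9D F2 83 9C 9C EC 85 97 D7 A8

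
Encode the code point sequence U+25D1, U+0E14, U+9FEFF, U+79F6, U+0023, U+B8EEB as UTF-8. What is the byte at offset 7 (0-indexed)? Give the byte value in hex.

U+25D1 → 3-byte form E2 97 91 at offsets 0–2.
U+0E14 → 3-byte form E0 B8 94 at offsets 3–5.
U+9FEFF → 4-byte form F2 9F BB BF at offsets 6–9.
Offset 7 falls in char 3's range; it's byte 2 of F2 9F BB BF = 0x9F.

0x9F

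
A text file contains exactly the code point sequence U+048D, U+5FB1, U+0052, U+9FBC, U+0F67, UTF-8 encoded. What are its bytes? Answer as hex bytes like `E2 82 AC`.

D2 8D E5 BE B1 52 E9 BE BC E0 BD A7

U+048D: 2-byte form → D2 8D.
U+5FB1: 3-byte form → E5 BE B1.
U+0052: 1-byte form → 52.
U+9FBC: 3-byte form → E9 BE BC.
U+0F67: 3-byte form → E0 BD A7.
Concatenated (12 bytes): D2 8D E5 BE B1 52 E9 BE BC E0 BD A7.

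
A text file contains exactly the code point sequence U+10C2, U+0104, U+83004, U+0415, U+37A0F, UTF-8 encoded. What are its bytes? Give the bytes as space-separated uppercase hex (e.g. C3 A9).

U+10C2: 3-byte form → E1 83 82.
U+0104: 2-byte form → C4 84.
U+83004: 4-byte form → F2 83 80 84.
U+0415: 2-byte form → D0 95.
U+37A0F: 4-byte form → F0 B7 A8 8F.
Concatenated (15 bytes): E1 83 82 C4 84 F2 83 80 84 D0 95 F0 B7 A8 8F.

E1 83 82 C4 84 F2 83 80 84 D0 95 F0 B7 A8 8F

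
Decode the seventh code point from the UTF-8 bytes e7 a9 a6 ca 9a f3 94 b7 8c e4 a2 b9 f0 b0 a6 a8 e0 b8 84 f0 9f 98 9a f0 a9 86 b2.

Offset 0: leading byte 0xE7 = 11100111 → 3-byte char #1 = E7 A9 A6.
Offset 3: leading byte 0xCA = 11001010 → 2-byte char #2 = CA 9A.
Offset 5: leading byte 0xF3 = 11110011 → 4-byte char #3 = F3 94 B7 8C.
Offset 9: leading byte 0xE4 = 11100100 → 3-byte char #4 = E4 A2 B9.
Offset 12: leading byte 0xF0 = 11110000 → 4-byte char #5 = F0 B0 A6 A8.
Offset 16: leading byte 0xE0 = 11100000 → 3-byte char #6 = E0 B8 84.
Offset 19: leading byte 0xF0 = 11110000 → 4-byte char #7 = F0 9F 98 9A.
Leading byte 0xF0 = 11110000 matches 11110xxx → 4-byte sequence.
Byte 1: 0xF0 = 11110000, payload 000 (3 bits).
Byte 2: 0x9F = 10011111 (10xxxxxx ✓), payload 011111.
Byte 3: 0x98 = 10011000 (10xxxxxx ✓), payload 011000.
Byte 4: 0x9A = 10011010 (10xxxxxx ✓), payload 011010.
Concatenate: 000011111011000011010 = 0x1F61A (21 bits → U+1F61A).

U+1F61A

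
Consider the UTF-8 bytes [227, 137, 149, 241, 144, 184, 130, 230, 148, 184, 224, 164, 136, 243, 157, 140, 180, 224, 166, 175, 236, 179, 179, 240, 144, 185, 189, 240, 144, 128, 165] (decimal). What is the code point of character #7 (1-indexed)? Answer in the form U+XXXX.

Offset 0: leading byte 0xE3 = 11100011 → 3-byte char #1 = E3 89 95.
Offset 3: leading byte 0xF1 = 11110001 → 4-byte char #2 = F1 90 B8 82.
Offset 7: leading byte 0xE6 = 11100110 → 3-byte char #3 = E6 94 B8.
Offset 10: leading byte 0xE0 = 11100000 → 3-byte char #4 = E0 A4 88.
Offset 13: leading byte 0xF3 = 11110011 → 4-byte char #5 = F3 9D 8C B4.
Offset 17: leading byte 0xE0 = 11100000 → 3-byte char #6 = E0 A6 AF.
Offset 20: leading byte 0xEC = 11101100 → 3-byte char #7 = EC B3 B3.
Leading byte 0xEC = 11101100 matches 1110xxxx → 3-byte sequence.
Byte 1: 0xEC = 11101100, payload 1100 (4 bits).
Byte 2: 0xB3 = 10110011 (10xxxxxx ✓), payload 110011.
Byte 3: 0xB3 = 10110011 (10xxxxxx ✓), payload 110011.
Concatenate: 1100110011110011 = 0xCCF3 (16 bits → U+CCF3).

U+CCF3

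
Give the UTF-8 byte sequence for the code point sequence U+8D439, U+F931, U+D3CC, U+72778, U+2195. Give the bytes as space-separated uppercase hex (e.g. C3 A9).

U+8D439: 4-byte form → F2 8D 90 B9.
U+F931: 3-byte form → EF A4 B1.
U+D3CC: 3-byte form → ED 8F 8C.
U+72778: 4-byte form → F1 B2 9D B8.
U+2195: 3-byte form → E2 86 95.
Concatenated (17 bytes): F2 8D 90 B9 EF A4 B1 ED 8F 8C F1 B2 9D B8 E2 86 95.

F2 8D 90 B9 EF A4 B1 ED 8F 8C F1 B2 9D B8 E2 86 95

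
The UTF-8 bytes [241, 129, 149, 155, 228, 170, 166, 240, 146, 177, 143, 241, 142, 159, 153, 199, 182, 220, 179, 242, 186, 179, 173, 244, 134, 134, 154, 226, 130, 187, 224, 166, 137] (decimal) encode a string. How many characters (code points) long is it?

10

Byte at offset 0: 0xF1 = 11110001 → 4-byte char (#1). Advance 4.
Byte at offset 4: 0xE4 = 11100100 → 3-byte char (#2). Advance 3.
Byte at offset 7: 0xF0 = 11110000 → 4-byte char (#3). Advance 4.
Byte at offset 11: 0xF1 = 11110001 → 4-byte char (#4). Advance 4.
Byte at offset 15: 0xC7 = 11000111 → 2-byte char (#5). Advance 2.
Byte at offset 17: 0xDC = 11011100 → 2-byte char (#6). Advance 2.
Byte at offset 19: 0xF2 = 11110010 → 4-byte char (#7). Advance 4.
Byte at offset 23: 0xF4 = 11110100 → 4-byte char (#8). Advance 4.
Byte at offset 27: 0xE2 = 11100010 → 3-byte char (#9). Advance 3.
Byte at offset 30: 0xE0 = 11100000 → 3-byte char (#10). Advance 3.
Reached end at offset 33 after 10 code points.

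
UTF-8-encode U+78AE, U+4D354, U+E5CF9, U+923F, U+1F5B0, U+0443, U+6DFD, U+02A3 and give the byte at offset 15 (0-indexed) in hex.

0x9F

U+78AE → 3-byte form E7 A2 AE at offsets 0–2.
U+4D354 → 4-byte form F1 8D 8D 94 at offsets 3–6.
U+E5CF9 → 4-byte form F3 A5 B3 B9 at offsets 7–10.
U+923F → 3-byte form E9 88 BF at offsets 11–13.
U+1F5B0 → 4-byte form F0 9F 96 B0 at offsets 14–17.
Offset 15 falls in char 5's range; it's byte 2 of F0 9F 96 B0 = 0x9F.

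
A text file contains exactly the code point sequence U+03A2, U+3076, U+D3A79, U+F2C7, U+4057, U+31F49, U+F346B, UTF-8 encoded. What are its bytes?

CE A2 E3 81 B6 F3 93 A9 B9 EF 8B 87 E4 81 97 F0 B1 BD 89 F3 B3 91 AB

U+03A2: 2-byte form → CE A2.
U+3076: 3-byte form → E3 81 B6.
U+D3A79: 4-byte form → F3 93 A9 B9.
U+F2C7: 3-byte form → EF 8B 87.
U+4057: 3-byte form → E4 81 97.
U+31F49: 4-byte form → F0 B1 BD 89.
U+F346B: 4-byte form → F3 B3 91 AB.
Concatenated (23 bytes): CE A2 E3 81 B6 F3 93 A9 B9 EF 8B 87 E4 81 97 F0 B1 BD 89 F3 B3 91 AB.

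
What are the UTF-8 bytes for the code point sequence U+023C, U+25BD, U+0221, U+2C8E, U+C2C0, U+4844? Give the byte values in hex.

U+023C: 2-byte form → C8 BC.
U+25BD: 3-byte form → E2 96 BD.
U+0221: 2-byte form → C8 A1.
U+2C8E: 3-byte form → E2 B2 8E.
U+C2C0: 3-byte form → EC 8B 80.
U+4844: 3-byte form → E4 A1 84.
Concatenated (16 bytes): C8 BC E2 96 BD C8 A1 E2 B2 8E EC 8B 80 E4 A1 84.

C8 BC E2 96 BD C8 A1 E2 B2 8E EC 8B 80 E4 A1 84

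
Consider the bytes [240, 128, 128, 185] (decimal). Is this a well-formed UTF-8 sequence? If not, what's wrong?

invalid (overlong encoding)

Leading byte 0xF0 = 11110000 → 4-byte form.
Continuation bytes all match 10xxxxxx. Payload decodes to 0x39.
But 0x39 < 0x10000, the minimum for a 4-byte sequence — this is an overlong encoding.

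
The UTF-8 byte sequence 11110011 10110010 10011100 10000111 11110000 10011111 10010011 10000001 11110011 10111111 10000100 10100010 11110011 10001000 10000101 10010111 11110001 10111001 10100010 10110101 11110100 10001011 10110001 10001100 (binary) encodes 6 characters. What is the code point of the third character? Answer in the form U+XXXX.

U+FF122

Offset 0: leading byte 0xF3 = 11110011 → 4-byte char #1 = F3 B2 9C 87.
Offset 4: leading byte 0xF0 = 11110000 → 4-byte char #2 = F0 9F 93 81.
Offset 8: leading byte 0xF3 = 11110011 → 4-byte char #3 = F3 BF 84 A2.
Leading byte 0xF3 = 11110011 matches 11110xxx → 4-byte sequence.
Byte 1: 0xF3 = 11110011, payload 011 (3 bits).
Byte 2: 0xBF = 10111111 (10xxxxxx ✓), payload 111111.
Byte 3: 0x84 = 10000100 (10xxxxxx ✓), payload 000100.
Byte 4: 0xA2 = 10100010 (10xxxxxx ✓), payload 100010.
Concatenate: 011111111000100100010 = 0xFF122 (21 bits → U+FF122).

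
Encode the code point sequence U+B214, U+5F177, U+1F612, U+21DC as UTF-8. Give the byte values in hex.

U+B214: 3-byte form → EB 88 94.
U+5F177: 4-byte form → F1 9F 85 B7.
U+1F612: 4-byte form → F0 9F 98 92.
U+21DC: 3-byte form → E2 87 9C.
Concatenated (14 bytes): EB 88 94 F1 9F 85 B7 F0 9F 98 92 E2 87 9C.

EB 88 94 F1 9F 85 B7 F0 9F 98 92 E2 87 9C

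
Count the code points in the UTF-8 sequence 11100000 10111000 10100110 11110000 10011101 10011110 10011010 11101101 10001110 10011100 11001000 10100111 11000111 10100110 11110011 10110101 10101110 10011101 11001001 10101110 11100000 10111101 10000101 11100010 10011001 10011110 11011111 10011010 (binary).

Byte at offset 0: 0xE0 = 11100000 → 3-byte char (#1). Advance 3.
Byte at offset 3: 0xF0 = 11110000 → 4-byte char (#2). Advance 4.
Byte at offset 7: 0xED = 11101101 → 3-byte char (#3). Advance 3.
Byte at offset 10: 0xC8 = 11001000 → 2-byte char (#4). Advance 2.
Byte at offset 12: 0xC7 = 11000111 → 2-byte char (#5). Advance 2.
Byte at offset 14: 0xF3 = 11110011 → 4-byte char (#6). Advance 4.
Byte at offset 18: 0xC9 = 11001001 → 2-byte char (#7). Advance 2.
Byte at offset 20: 0xE0 = 11100000 → 3-byte char (#8). Advance 3.
Byte at offset 23: 0xE2 = 11100010 → 3-byte char (#9). Advance 3.
Byte at offset 26: 0xDF = 11011111 → 2-byte char (#10). Advance 2.
Reached end at offset 28 after 10 code points.

10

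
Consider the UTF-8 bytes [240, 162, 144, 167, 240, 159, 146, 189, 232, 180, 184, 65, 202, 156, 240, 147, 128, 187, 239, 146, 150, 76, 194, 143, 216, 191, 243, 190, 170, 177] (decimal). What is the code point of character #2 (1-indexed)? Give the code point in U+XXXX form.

U+1F4BD

Offset 0: leading byte 0xF0 = 11110000 → 4-byte char #1 = F0 A2 90 A7.
Offset 4: leading byte 0xF0 = 11110000 → 4-byte char #2 = F0 9F 92 BD.
Leading byte 0xF0 = 11110000 matches 11110xxx → 4-byte sequence.
Byte 1: 0xF0 = 11110000, payload 000 (3 bits).
Byte 2: 0x9F = 10011111 (10xxxxxx ✓), payload 011111.
Byte 3: 0x92 = 10010010 (10xxxxxx ✓), payload 010010.
Byte 4: 0xBD = 10111101 (10xxxxxx ✓), payload 111101.
Concatenate: 000011111010010111101 = 0x1F4BD (21 bits → U+1F4BD).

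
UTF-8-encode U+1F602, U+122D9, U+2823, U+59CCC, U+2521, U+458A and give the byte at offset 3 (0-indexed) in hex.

U+1F602 → 4-byte form F0 9F 98 82 at offsets 0–3.
Offset 3 falls in char 1's range; it's byte 4 of F0 9F 98 82 = 0x82.

0x82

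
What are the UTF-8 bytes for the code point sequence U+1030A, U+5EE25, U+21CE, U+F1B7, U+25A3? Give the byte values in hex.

F0 90 8C 8A F1 9E B8 A5 E2 87 8E EF 86 B7 E2 96 A3

U+1030A: 4-byte form → F0 90 8C 8A.
U+5EE25: 4-byte form → F1 9E B8 A5.
U+21CE: 3-byte form → E2 87 8E.
U+F1B7: 3-byte form → EF 86 B7.
U+25A3: 3-byte form → E2 96 A3.
Concatenated (17 bytes): F0 90 8C 8A F1 9E B8 A5 E2 87 8E EF 86 B7 E2 96 A3.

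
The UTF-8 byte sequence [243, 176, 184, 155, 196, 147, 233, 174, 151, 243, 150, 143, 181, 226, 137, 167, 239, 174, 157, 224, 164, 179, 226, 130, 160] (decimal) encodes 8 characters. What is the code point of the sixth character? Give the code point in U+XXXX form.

U+FB9D

Offset 0: leading byte 0xF3 = 11110011 → 4-byte char #1 = F3 B0 B8 9B.
Offset 4: leading byte 0xC4 = 11000100 → 2-byte char #2 = C4 93.
Offset 6: leading byte 0xE9 = 11101001 → 3-byte char #3 = E9 AE 97.
Offset 9: leading byte 0xF3 = 11110011 → 4-byte char #4 = F3 96 8F B5.
Offset 13: leading byte 0xE2 = 11100010 → 3-byte char #5 = E2 89 A7.
Offset 16: leading byte 0xEF = 11101111 → 3-byte char #6 = EF AE 9D.
Leading byte 0xEF = 11101111 matches 1110xxxx → 3-byte sequence.
Byte 1: 0xEF = 11101111, payload 1111 (4 bits).
Byte 2: 0xAE = 10101110 (10xxxxxx ✓), payload 101110.
Byte 3: 0x9D = 10011101 (10xxxxxx ✓), payload 011101.
Concatenate: 1111101110011101 = 0xFB9D (16 bits → U+FB9D).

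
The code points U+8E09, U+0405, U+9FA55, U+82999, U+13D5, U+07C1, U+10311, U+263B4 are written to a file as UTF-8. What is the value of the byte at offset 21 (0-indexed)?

0x91

U+8E09 → 3-byte form E8 B8 89 at offsets 0–2.
U+0405 → 2-byte form D0 85 at offsets 3–4.
U+9FA55 → 4-byte form F2 9F A9 95 at offsets 5–8.
U+82999 → 4-byte form F2 82 A6 99 at offsets 9–12.
U+13D5 → 3-byte form E1 8F 95 at offsets 13–15.
U+07C1 → 2-byte form DF 81 at offsets 16–17.
U+10311 → 4-byte form F0 90 8C 91 at offsets 18–21.
Offset 21 falls in char 7's range; it's byte 4 of F0 90 8C 91 = 0x91.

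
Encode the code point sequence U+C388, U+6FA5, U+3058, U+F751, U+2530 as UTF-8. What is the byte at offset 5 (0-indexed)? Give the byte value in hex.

0xA5

U+C388 → 3-byte form EC 8E 88 at offsets 0–2.
U+6FA5 → 3-byte form E6 BE A5 at offsets 3–5.
Offset 5 falls in char 2's range; it's byte 3 of E6 BE A5 = 0xA5.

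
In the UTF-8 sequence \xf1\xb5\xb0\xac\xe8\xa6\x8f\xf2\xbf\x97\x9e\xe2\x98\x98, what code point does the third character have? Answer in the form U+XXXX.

Offset 0: leading byte 0xF1 = 11110001 → 4-byte char #1 = F1 B5 B0 AC.
Offset 4: leading byte 0xE8 = 11101000 → 3-byte char #2 = E8 A6 8F.
Offset 7: leading byte 0xF2 = 11110010 → 4-byte char #3 = F2 BF 97 9E.
Leading byte 0xF2 = 11110010 matches 11110xxx → 4-byte sequence.
Byte 1: 0xF2 = 11110010, payload 010 (3 bits).
Byte 2: 0xBF = 10111111 (10xxxxxx ✓), payload 111111.
Byte 3: 0x97 = 10010111 (10xxxxxx ✓), payload 010111.
Byte 4: 0x9E = 10011110 (10xxxxxx ✓), payload 011110.
Concatenate: 010111111010111011110 = 0xBF5DE (21 bits → U+BF5DE).

U+BF5DE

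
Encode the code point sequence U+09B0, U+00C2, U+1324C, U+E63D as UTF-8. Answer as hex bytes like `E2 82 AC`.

U+09B0: 3-byte form → E0 A6 B0.
U+00C2: 2-byte form → C3 82.
U+1324C: 4-byte form → F0 93 89 8C.
U+E63D: 3-byte form → EE 98 BD.
Concatenated (12 bytes): E0 A6 B0 C3 82 F0 93 89 8C EE 98 BD.

E0 A6 B0 C3 82 F0 93 89 8C EE 98 BD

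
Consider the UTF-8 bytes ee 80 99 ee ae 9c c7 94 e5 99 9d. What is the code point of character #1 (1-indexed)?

U+E019

Offset 0: leading byte 0xEE = 11101110 → 3-byte char #1 = EE 80 99.
Leading byte 0xEE = 11101110 matches 1110xxxx → 3-byte sequence.
Byte 1: 0xEE = 11101110, payload 1110 (4 bits).
Byte 2: 0x80 = 10000000 (10xxxxxx ✓), payload 000000.
Byte 3: 0x99 = 10011001 (10xxxxxx ✓), payload 011001.
Concatenate: 1110000000011001 = 0xE019 (16 bits → U+E019).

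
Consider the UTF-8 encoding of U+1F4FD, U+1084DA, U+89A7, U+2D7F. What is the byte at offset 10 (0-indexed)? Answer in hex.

U+1F4FD → 4-byte form F0 9F 93 BD at offsets 0–3.
U+1084DA → 4-byte form F4 88 93 9A at offsets 4–7.
U+89A7 → 3-byte form E8 A6 A7 at offsets 8–10.
Offset 10 falls in char 3's range; it's byte 3 of E8 A6 A7 = 0xA7.

0xA7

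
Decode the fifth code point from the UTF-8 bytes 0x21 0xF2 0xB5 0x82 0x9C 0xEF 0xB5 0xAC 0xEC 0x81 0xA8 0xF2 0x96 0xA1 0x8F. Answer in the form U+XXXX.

Offset 0: leading byte 0x21 = 00100001 → 1-byte char #1 = 21.
Offset 1: leading byte 0xF2 = 11110010 → 4-byte char #2 = F2 B5 82 9C.
Offset 5: leading byte 0xEF = 11101111 → 3-byte char #3 = EF B5 AC.
Offset 8: leading byte 0xEC = 11101100 → 3-byte char #4 = EC 81 A8.
Offset 11: leading byte 0xF2 = 11110010 → 4-byte char #5 = F2 96 A1 8F.
Leading byte 0xF2 = 11110010 matches 11110xxx → 4-byte sequence.
Byte 1: 0xF2 = 11110010, payload 010 (3 bits).
Byte 2: 0x96 = 10010110 (10xxxxxx ✓), payload 010110.
Byte 3: 0xA1 = 10100001 (10xxxxxx ✓), payload 100001.
Byte 4: 0x8F = 10001111 (10xxxxxx ✓), payload 001111.
Concatenate: 010010110100001001111 = 0x9684F (21 bits → U+9684F).

U+9684F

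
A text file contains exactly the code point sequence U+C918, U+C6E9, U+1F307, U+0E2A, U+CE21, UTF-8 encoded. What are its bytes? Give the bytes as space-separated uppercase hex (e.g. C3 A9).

U+C918: 3-byte form → EC A4 98.
U+C6E9: 3-byte form → EC 9B A9.
U+1F307: 4-byte form → F0 9F 8C 87.
U+0E2A: 3-byte form → E0 B8 AA.
U+CE21: 3-byte form → EC B8 A1.
Concatenated (16 bytes): EC A4 98 EC 9B A9 F0 9F 8C 87 E0 B8 AA EC B8 A1.

EC A4 98 EC 9B A9 F0 9F 8C 87 E0 B8 AA EC B8 A1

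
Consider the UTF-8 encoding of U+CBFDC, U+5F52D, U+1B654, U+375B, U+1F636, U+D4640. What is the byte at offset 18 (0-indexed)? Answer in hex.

U+CBFDC → 4-byte form F3 8B BF 9C at offsets 0–3.
U+5F52D → 4-byte form F1 9F 94 AD at offsets 4–7.
U+1B654 → 4-byte form F0 9B 99 94 at offsets 8–11.
U+375B → 3-byte form E3 9D 9B at offsets 12–14.
U+1F636 → 4-byte form F0 9F 98 B6 at offsets 15–18.
Offset 18 falls in char 5's range; it's byte 4 of F0 9F 98 B6 = 0xB6.

0xB6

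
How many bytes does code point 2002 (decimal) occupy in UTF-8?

U+07D2 = 0x7D2. UTF-8 uses 1 byte below 0x80, 2 below 0x800, 3 below 0x10000, 4 up to 0x10FFFF. 0x7D2 is in U+0080–U+07FF → 2 bytes.

2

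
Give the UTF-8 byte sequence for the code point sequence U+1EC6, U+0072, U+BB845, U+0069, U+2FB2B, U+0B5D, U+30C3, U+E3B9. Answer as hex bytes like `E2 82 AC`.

U+1EC6: 3-byte form → E1 BB 86.
U+0072: 1-byte form → 72.
U+BB845: 4-byte form → F2 BB A1 85.
U+0069: 1-byte form → 69.
U+2FB2B: 4-byte form → F0 AF AC AB.
U+0B5D: 3-byte form → E0 AD 9D.
U+30C3: 3-byte form → E3 83 83.
U+E3B9: 3-byte form → EE 8E B9.
Concatenated (22 bytes): E1 BB 86 72 F2 BB A1 85 69 F0 AF AC AB E0 AD 9D E3 83 83 EE 8E B9.

E1 BB 86 72 F2 BB A1 85 69 F0 AF AC AB E0 AD 9D E3 83 83 EE 8E B9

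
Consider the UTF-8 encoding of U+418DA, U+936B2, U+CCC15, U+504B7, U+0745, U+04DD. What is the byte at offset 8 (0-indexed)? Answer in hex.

0xF3

U+418DA → 4-byte form F1 81 A3 9A at offsets 0–3.
U+936B2 → 4-byte form F2 93 9A B2 at offsets 4–7.
U+CCC15 → 4-byte form F3 8C B0 95 at offsets 8–11.
Offset 8 falls in char 3's range; it's byte 1 of F3 8C B0 95 = 0xF3.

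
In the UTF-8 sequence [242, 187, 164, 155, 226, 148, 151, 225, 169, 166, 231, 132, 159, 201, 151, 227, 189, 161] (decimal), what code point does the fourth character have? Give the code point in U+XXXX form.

Offset 0: leading byte 0xF2 = 11110010 → 4-byte char #1 = F2 BB A4 9B.
Offset 4: leading byte 0xE2 = 11100010 → 3-byte char #2 = E2 94 97.
Offset 7: leading byte 0xE1 = 11100001 → 3-byte char #3 = E1 A9 A6.
Offset 10: leading byte 0xE7 = 11100111 → 3-byte char #4 = E7 84 9F.
Leading byte 0xE7 = 11100111 matches 1110xxxx → 3-byte sequence.
Byte 1: 0xE7 = 11100111, payload 0111 (4 bits).
Byte 2: 0x84 = 10000100 (10xxxxxx ✓), payload 000100.
Byte 3: 0x9F = 10011111 (10xxxxxx ✓), payload 011111.
Concatenate: 0111000100011111 = 0x711F (16 bits → U+711F).

U+711F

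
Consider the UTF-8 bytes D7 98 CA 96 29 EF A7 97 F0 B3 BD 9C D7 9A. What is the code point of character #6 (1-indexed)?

Offset 0: leading byte 0xD7 = 11010111 → 2-byte char #1 = D7 98.
Offset 2: leading byte 0xCA = 11001010 → 2-byte char #2 = CA 96.
Offset 4: leading byte 0x29 = 00101001 → 1-byte char #3 = 29.
Offset 5: leading byte 0xEF = 11101111 → 3-byte char #4 = EF A7 97.
Offset 8: leading byte 0xF0 = 11110000 → 4-byte char #5 = F0 B3 BD 9C.
Offset 12: leading byte 0xD7 = 11010111 → 2-byte char #6 = D7 9A.
Leading byte 0xD7 = 11010111 matches 110xxxxx → 2-byte sequence.
Byte 1: 0xD7 = 11010111, payload 10111 (5 bits).
Byte 2: 0x9A = 10011010 (10xxxxxx ✓), payload 011010.
Concatenate: 10111011010 = 0x5DA (11 bits → U+05DA).

U+05DA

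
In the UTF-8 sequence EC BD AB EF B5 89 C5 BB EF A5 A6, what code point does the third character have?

U+017B

Offset 0: leading byte 0xEC = 11101100 → 3-byte char #1 = EC BD AB.
Offset 3: leading byte 0xEF = 11101111 → 3-byte char #2 = EF B5 89.
Offset 6: leading byte 0xC5 = 11000101 → 2-byte char #3 = C5 BB.
Leading byte 0xC5 = 11000101 matches 110xxxxx → 2-byte sequence.
Byte 1: 0xC5 = 11000101, payload 00101 (5 bits).
Byte 2: 0xBB = 10111011 (10xxxxxx ✓), payload 111011.
Concatenate: 00101111011 = 0x17B (11 bits → U+017B).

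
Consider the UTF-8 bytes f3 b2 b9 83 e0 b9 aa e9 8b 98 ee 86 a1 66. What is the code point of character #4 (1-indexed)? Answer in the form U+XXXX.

U+E1A1

Offset 0: leading byte 0xF3 = 11110011 → 4-byte char #1 = F3 B2 B9 83.
Offset 4: leading byte 0xE0 = 11100000 → 3-byte char #2 = E0 B9 AA.
Offset 7: leading byte 0xE9 = 11101001 → 3-byte char #3 = E9 8B 98.
Offset 10: leading byte 0xEE = 11101110 → 3-byte char #4 = EE 86 A1.
Leading byte 0xEE = 11101110 matches 1110xxxx → 3-byte sequence.
Byte 1: 0xEE = 11101110, payload 1110 (4 bits).
Byte 2: 0x86 = 10000110 (10xxxxxx ✓), payload 000110.
Byte 3: 0xA1 = 10100001 (10xxxxxx ✓), payload 100001.
Concatenate: 1110000110100001 = 0xE1A1 (16 bits → U+E1A1).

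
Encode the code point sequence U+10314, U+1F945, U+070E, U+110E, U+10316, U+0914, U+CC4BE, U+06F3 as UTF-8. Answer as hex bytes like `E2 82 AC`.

U+10314: 4-byte form → F0 90 8C 94.
U+1F945: 4-byte form → F0 9F A5 85.
U+070E: 2-byte form → DC 8E.
U+110E: 3-byte form → E1 84 8E.
U+10316: 4-byte form → F0 90 8C 96.
U+0914: 3-byte form → E0 A4 94.
U+CC4BE: 4-byte form → F3 8C 92 BE.
U+06F3: 2-byte form → DB B3.
Concatenated (26 bytes): F0 90 8C 94 F0 9F A5 85 DC 8E E1 84 8E F0 90 8C 96 E0 A4 94 F3 8C 92 BE DB B3.

F0 90 8C 94 F0 9F A5 85 DC 8E E1 84 8E F0 90 8C 96 E0 A4 94 F3 8C 92 BE DB B3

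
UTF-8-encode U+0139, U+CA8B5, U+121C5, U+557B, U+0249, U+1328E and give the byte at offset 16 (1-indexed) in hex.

0xF0

1-indexed offset 16 is 0-indexed offset 15.
U+0139 → 2-byte form C4 B9 at offsets 0–1.
U+CA8B5 → 4-byte form F3 8A A2 B5 at offsets 2–5.
U+121C5 → 4-byte form F0 92 87 85 at offsets 6–9.
U+557B → 3-byte form E5 95 BB at offsets 10–12.
U+0249 → 2-byte form C9 89 at offsets 13–14.
U+1328E → 4-byte form F0 93 8A 8E at offsets 15–18.
Offset 15 falls in char 6's range; it's byte 1 of F0 93 8A 8E = 0xF0.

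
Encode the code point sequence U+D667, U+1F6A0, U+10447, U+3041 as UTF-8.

U+D667: 3-byte form → ED 99 A7.
U+1F6A0: 4-byte form → F0 9F 9A A0.
U+10447: 4-byte form → F0 90 91 87.
U+3041: 3-byte form → E3 81 81.
Concatenated (14 bytes): ED 99 A7 F0 9F 9A A0 F0 90 91 87 E3 81 81.

ED 99 A7 F0 9F 9A A0 F0 90 91 87 E3 81 81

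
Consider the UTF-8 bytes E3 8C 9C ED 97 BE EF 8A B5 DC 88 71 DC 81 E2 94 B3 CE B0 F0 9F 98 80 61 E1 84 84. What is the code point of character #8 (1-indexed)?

Offset 0: leading byte 0xE3 = 11100011 → 3-byte char #1 = E3 8C 9C.
Offset 3: leading byte 0xED = 11101101 → 3-byte char #2 = ED 97 BE.
Offset 6: leading byte 0xEF = 11101111 → 3-byte char #3 = EF 8A B5.
Offset 9: leading byte 0xDC = 11011100 → 2-byte char #4 = DC 88.
Offset 11: leading byte 0x71 = 01110001 → 1-byte char #5 = 71.
Offset 12: leading byte 0xDC = 11011100 → 2-byte char #6 = DC 81.
Offset 14: leading byte 0xE2 = 11100010 → 3-byte char #7 = E2 94 B3.
Offset 17: leading byte 0xCE = 11001110 → 2-byte char #8 = CE B0.
Leading byte 0xCE = 11001110 matches 110xxxxx → 2-byte sequence.
Byte 1: 0xCE = 11001110, payload 01110 (5 bits).
Byte 2: 0xB0 = 10110000 (10xxxxxx ✓), payload 110000.
Concatenate: 01110110000 = 0x3B0 (11 bits → U+03B0).

U+03B0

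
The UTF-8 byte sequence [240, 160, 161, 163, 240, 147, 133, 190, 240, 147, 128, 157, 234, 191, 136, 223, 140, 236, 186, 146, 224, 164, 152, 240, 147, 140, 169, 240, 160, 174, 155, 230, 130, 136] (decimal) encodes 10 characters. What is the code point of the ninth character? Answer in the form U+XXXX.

U+20B9B

Offset 0: leading byte 0xF0 = 11110000 → 4-byte char #1 = F0 A0 A1 A3.
Offset 4: leading byte 0xF0 = 11110000 → 4-byte char #2 = F0 93 85 BE.
Offset 8: leading byte 0xF0 = 11110000 → 4-byte char #3 = F0 93 80 9D.
Offset 12: leading byte 0xEA = 11101010 → 3-byte char #4 = EA BF 88.
Offset 15: leading byte 0xDF = 11011111 → 2-byte char #5 = DF 8C.
Offset 17: leading byte 0xEC = 11101100 → 3-byte char #6 = EC BA 92.
Offset 20: leading byte 0xE0 = 11100000 → 3-byte char #7 = E0 A4 98.
Offset 23: leading byte 0xF0 = 11110000 → 4-byte char #8 = F0 93 8C A9.
Offset 27: leading byte 0xF0 = 11110000 → 4-byte char #9 = F0 A0 AE 9B.
Leading byte 0xF0 = 11110000 matches 11110xxx → 4-byte sequence.
Byte 1: 0xF0 = 11110000, payload 000 (3 bits).
Byte 2: 0xA0 = 10100000 (10xxxxxx ✓), payload 100000.
Byte 3: 0xAE = 10101110 (10xxxxxx ✓), payload 101110.
Byte 4: 0x9B = 10011011 (10xxxxxx ✓), payload 011011.
Concatenate: 000100000101110011011 = 0x20B9B (21 bits → U+20B9B).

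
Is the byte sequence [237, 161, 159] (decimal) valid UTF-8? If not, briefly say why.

invalid (encodes a surrogate (U+D800–U+DFFF))

Structurally a 3-byte sequence; payload = 0xD85F.
But 0xD85F is in U+D800–U+DFFF, the surrogate range. Surrogates are not Unicode scalar values and are forbidden in UTF-8.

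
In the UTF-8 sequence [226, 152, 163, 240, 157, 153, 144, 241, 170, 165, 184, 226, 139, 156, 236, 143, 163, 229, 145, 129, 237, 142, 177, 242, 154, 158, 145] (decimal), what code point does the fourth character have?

Offset 0: leading byte 0xE2 = 11100010 → 3-byte char #1 = E2 98 A3.
Offset 3: leading byte 0xF0 = 11110000 → 4-byte char #2 = F0 9D 99 90.
Offset 7: leading byte 0xF1 = 11110001 → 4-byte char #3 = F1 AA A5 B8.
Offset 11: leading byte 0xE2 = 11100010 → 3-byte char #4 = E2 8B 9C.
Leading byte 0xE2 = 11100010 matches 1110xxxx → 3-byte sequence.
Byte 1: 0xE2 = 11100010, payload 0010 (4 bits).
Byte 2: 0x8B = 10001011 (10xxxxxx ✓), payload 001011.
Byte 3: 0x9C = 10011100 (10xxxxxx ✓), payload 011100.
Concatenate: 0010001011011100 = 0x22DC (16 bits → U+22DC).

U+22DC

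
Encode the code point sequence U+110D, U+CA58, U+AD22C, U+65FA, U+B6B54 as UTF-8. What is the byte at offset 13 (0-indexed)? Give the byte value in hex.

U+110D → 3-byte form E1 84 8D at offsets 0–2.
U+CA58 → 3-byte form EC A9 98 at offsets 3–5.
U+AD22C → 4-byte form F2 AD 88 AC at offsets 6–9.
U+65FA → 3-byte form E6 97 BA at offsets 10–12.
U+B6B54 → 4-byte form F2 B6 AD 94 at offsets 13–16.
Offset 13 falls in char 5's range; it's byte 1 of F2 B6 AD 94 = 0xF2.

0xF2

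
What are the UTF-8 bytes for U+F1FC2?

U+F1FC2 = 0xF1FC2 = 991170 decimal. In range U+10000–U+10FFFF → 4-byte form: 11110xxx 10xxxxxx 10xxxxxx 10xxxxxx.
Binary (21 bits): 011110001111111000010.
Split 3+6+6+6: 011 | 110001 | 111111 | 000010.
Byte 1: 11110011 = 0xF3.
Byte 2: 10110001 = 0xB1.
Byte 3: 10111111 = 0xBF.
Byte 4: 10000010 = 0x82.

F3 B1 BF 82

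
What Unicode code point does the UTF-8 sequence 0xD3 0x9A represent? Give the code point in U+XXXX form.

Leading byte 0xD3 = 11010011 matches 110xxxxx → 2-byte sequence.
Byte 1: 0xD3 = 11010011, payload 10011 (5 bits).
Byte 2: 0x9A = 10011010 (10xxxxxx ✓), payload 011010.
Concatenate: 10011011010 = 0x4DA (11 bits → U+04DA).

U+04DA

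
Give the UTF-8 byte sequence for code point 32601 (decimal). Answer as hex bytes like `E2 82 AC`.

E7 BD 99

U+7F59 = 0x7F59 = 32601 decimal. In range U+0800–U+FFFF → 3-byte form: 1110xxxx 10xxxxxx 10xxxxxx.
Binary (16 bits): 0111111101011001.
Split 4+6+6: 0111 | 111101 | 011001.
Byte 1: 11100111 = 0xE7.
Byte 2: 10111101 = 0xBD.
Byte 3: 10011001 = 0x99.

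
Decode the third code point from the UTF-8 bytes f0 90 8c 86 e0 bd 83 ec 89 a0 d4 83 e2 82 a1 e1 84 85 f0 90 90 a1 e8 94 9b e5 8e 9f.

U+C260

Offset 0: leading byte 0xF0 = 11110000 → 4-byte char #1 = F0 90 8C 86.
Offset 4: leading byte 0xE0 = 11100000 → 3-byte char #2 = E0 BD 83.
Offset 7: leading byte 0xEC = 11101100 → 3-byte char #3 = EC 89 A0.
Leading byte 0xEC = 11101100 matches 1110xxxx → 3-byte sequence.
Byte 1: 0xEC = 11101100, payload 1100 (4 bits).
Byte 2: 0x89 = 10001001 (10xxxxxx ✓), payload 001001.
Byte 3: 0xA0 = 10100000 (10xxxxxx ✓), payload 100000.
Concatenate: 1100001001100000 = 0xC260 (16 bits → U+C260).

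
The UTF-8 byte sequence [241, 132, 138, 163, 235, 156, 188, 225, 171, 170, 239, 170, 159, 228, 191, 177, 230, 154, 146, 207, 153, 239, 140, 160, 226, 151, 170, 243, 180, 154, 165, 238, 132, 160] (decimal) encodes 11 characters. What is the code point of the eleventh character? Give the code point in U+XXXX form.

Offset 0: leading byte 0xF1 = 11110001 → 4-byte char #1 = F1 84 8A A3.
Offset 4: leading byte 0xEB = 11101011 → 3-byte char #2 = EB 9C BC.
Offset 7: leading byte 0xE1 = 11100001 → 3-byte char #3 = E1 AB AA.
Offset 10: leading byte 0xEF = 11101111 → 3-byte char #4 = EF AA 9F.
Offset 13: leading byte 0xE4 = 11100100 → 3-byte char #5 = E4 BF B1.
Offset 16: leading byte 0xE6 = 11100110 → 3-byte char #6 = E6 9A 92.
Offset 19: leading byte 0xCF = 11001111 → 2-byte char #7 = CF 99.
Offset 21: leading byte 0xEF = 11101111 → 3-byte char #8 = EF 8C A0.
Offset 24: leading byte 0xE2 = 11100010 → 3-byte char #9 = E2 97 AA.
Offset 27: leading byte 0xF3 = 11110011 → 4-byte char #10 = F3 B4 9A A5.
Offset 31: leading byte 0xEE = 11101110 → 3-byte char #11 = EE 84 A0.
Leading byte 0xEE = 11101110 matches 1110xxxx → 3-byte sequence.
Byte 1: 0xEE = 11101110, payload 1110 (4 bits).
Byte 2: 0x84 = 10000100 (10xxxxxx ✓), payload 000100.
Byte 3: 0xA0 = 10100000 (10xxxxxx ✓), payload 100000.
Concatenate: 1110000100100000 = 0xE120 (16 bits → U+E120).

U+E120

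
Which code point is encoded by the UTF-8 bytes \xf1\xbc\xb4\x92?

U+7CD12

Leading byte 0xF1 = 11110001 matches 11110xxx → 4-byte sequence.
Byte 1: 0xF1 = 11110001, payload 001 (3 bits).
Byte 2: 0xBC = 10111100 (10xxxxxx ✓), payload 111100.
Byte 3: 0xB4 = 10110100 (10xxxxxx ✓), payload 110100.
Byte 4: 0x92 = 10010010 (10xxxxxx ✓), payload 010010.
Concatenate: 001111100110100010010 = 0x7CD12 (21 bits → U+7CD12).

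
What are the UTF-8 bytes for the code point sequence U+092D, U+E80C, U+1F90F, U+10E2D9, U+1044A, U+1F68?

E0 A4 AD EE A0 8C F0 9F A4 8F F4 8E 8B 99 F0 90 91 8A E1 BD A8

U+092D: 3-byte form → E0 A4 AD.
U+E80C: 3-byte form → EE A0 8C.
U+1F90F: 4-byte form → F0 9F A4 8F.
U+10E2D9: 4-byte form → F4 8E 8B 99.
U+1044A: 4-byte form → F0 90 91 8A.
U+1F68: 3-byte form → E1 BD A8.
Concatenated (21 bytes): E0 A4 AD EE A0 8C F0 9F A4 8F F4 8E 8B 99 F0 90 91 8A E1 BD A8.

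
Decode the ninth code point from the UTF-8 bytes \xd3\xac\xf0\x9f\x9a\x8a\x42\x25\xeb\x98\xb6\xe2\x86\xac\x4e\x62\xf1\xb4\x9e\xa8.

Offset 0: leading byte 0xD3 = 11010011 → 2-byte char #1 = D3 AC.
Offset 2: leading byte 0xF0 = 11110000 → 4-byte char #2 = F0 9F 9A 8A.
Offset 6: leading byte 0x42 = 01000010 → 1-byte char #3 = 42.
Offset 7: leading byte 0x25 = 00100101 → 1-byte char #4 = 25.
Offset 8: leading byte 0xEB = 11101011 → 3-byte char #5 = EB 98 B6.
Offset 11: leading byte 0xE2 = 11100010 → 3-byte char #6 = E2 86 AC.
Offset 14: leading byte 0x4E = 01001110 → 1-byte char #7 = 4E.
Offset 15: leading byte 0x62 = 01100010 → 1-byte char #8 = 62.
Offset 16: leading byte 0xF1 = 11110001 → 4-byte char #9 = F1 B4 9E A8.
Leading byte 0xF1 = 11110001 matches 11110xxx → 4-byte sequence.
Byte 1: 0xF1 = 11110001, payload 001 (3 bits).
Byte 2: 0xB4 = 10110100 (10xxxxxx ✓), payload 110100.
Byte 3: 0x9E = 10011110 (10xxxxxx ✓), payload 011110.
Byte 4: 0xA8 = 10101000 (10xxxxxx ✓), payload 101000.
Concatenate: 001110100011110101000 = 0x747A8 (21 bits → U+747A8).

U+747A8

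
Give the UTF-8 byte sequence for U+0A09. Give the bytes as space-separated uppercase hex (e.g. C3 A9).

U+0A09 = 0xA09 = 2569 decimal. In range U+0800–U+FFFF → 3-byte form: 1110xxxx 10xxxxxx 10xxxxxx.
Binary (16 bits): 0000101000001001.
Split 4+6+6: 0000 | 101000 | 001001.
Byte 1: 11100000 = 0xE0.
Byte 2: 10101000 = 0xA8.
Byte 3: 10001001 = 0x89.

E0 A8 89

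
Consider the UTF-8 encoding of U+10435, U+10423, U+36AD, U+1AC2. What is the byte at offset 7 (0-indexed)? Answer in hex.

0xA3

U+10435 → 4-byte form F0 90 90 B5 at offsets 0–3.
U+10423 → 4-byte form F0 90 90 A3 at offsets 4–7.
Offset 7 falls in char 2's range; it's byte 4 of F0 90 90 A3 = 0xA3.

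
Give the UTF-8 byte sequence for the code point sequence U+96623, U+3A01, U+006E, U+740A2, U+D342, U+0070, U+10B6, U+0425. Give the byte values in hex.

F2 96 98 A3 E3 A8 81 6E F1 B4 82 A2 ED 8D 82 70 E1 82 B6 D0 A5

U+96623: 4-byte form → F2 96 98 A3.
U+3A01: 3-byte form → E3 A8 81.
U+006E: 1-byte form → 6E.
U+740A2: 4-byte form → F1 B4 82 A2.
U+D342: 3-byte form → ED 8D 82.
U+0070: 1-byte form → 70.
U+10B6: 3-byte form → E1 82 B6.
U+0425: 2-byte form → D0 A5.
Concatenated (21 bytes): F2 96 98 A3 E3 A8 81 6E F1 B4 82 A2 ED 8D 82 70 E1 82 B6 D0 A5.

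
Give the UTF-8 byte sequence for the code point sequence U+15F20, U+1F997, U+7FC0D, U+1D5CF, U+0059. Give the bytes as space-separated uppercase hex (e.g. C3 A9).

F0 95 BC A0 F0 9F A6 97 F1 BF B0 8D F0 9D 97 8F 59

U+15F20: 4-byte form → F0 95 BC A0.
U+1F997: 4-byte form → F0 9F A6 97.
U+7FC0D: 4-byte form → F1 BF B0 8D.
U+1D5CF: 4-byte form → F0 9D 97 8F.
U+0059: 1-byte form → 59.
Concatenated (17 bytes): F0 95 BC A0 F0 9F A6 97 F1 BF B0 8D F0 9D 97 8F 59.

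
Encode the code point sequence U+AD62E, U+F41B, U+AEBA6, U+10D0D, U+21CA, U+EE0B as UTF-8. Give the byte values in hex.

U+AD62E: 4-byte form → F2 AD 98 AE.
U+F41B: 3-byte form → EF 90 9B.
U+AEBA6: 4-byte form → F2 AE AE A6.
U+10D0D: 4-byte form → F0 90 B4 8D.
U+21CA: 3-byte form → E2 87 8A.
U+EE0B: 3-byte form → EE B8 8B.
Concatenated (21 bytes): F2 AD 98 AE EF 90 9B F2 AE AE A6 F0 90 B4 8D E2 87 8A EE B8 8B.

F2 AD 98 AE EF 90 9B F2 AE AE A6 F0 90 B4 8D E2 87 8A EE B8 8B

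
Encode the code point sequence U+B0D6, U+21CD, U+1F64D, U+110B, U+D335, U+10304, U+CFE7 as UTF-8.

EB 83 96 E2 87 8D F0 9F 99 8D E1 84 8B ED 8C B5 F0 90 8C 84 EC BF A7

U+B0D6: 3-byte form → EB 83 96.
U+21CD: 3-byte form → E2 87 8D.
U+1F64D: 4-byte form → F0 9F 99 8D.
U+110B: 3-byte form → E1 84 8B.
U+D335: 3-byte form → ED 8C B5.
U+10304: 4-byte form → F0 90 8C 84.
U+CFE7: 3-byte form → EC BF A7.
Concatenated (23 bytes): EB 83 96 E2 87 8D F0 9F 99 8D E1 84 8B ED 8C B5 F0 90 8C 84 EC BF A7.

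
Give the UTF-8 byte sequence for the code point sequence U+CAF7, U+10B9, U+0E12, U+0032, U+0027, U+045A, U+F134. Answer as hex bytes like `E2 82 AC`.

EC AB B7 E1 82 B9 E0 B8 92 32 27 D1 9A EF 84 B4

U+CAF7: 3-byte form → EC AB B7.
U+10B9: 3-byte form → E1 82 B9.
U+0E12: 3-byte form → E0 B8 92.
U+0032: 1-byte form → 32.
U+0027: 1-byte form → 27.
U+045A: 2-byte form → D1 9A.
U+F134: 3-byte form → EF 84 B4.
Concatenated (16 bytes): EC AB B7 E1 82 B9 E0 B8 92 32 27 D1 9A EF 84 B4.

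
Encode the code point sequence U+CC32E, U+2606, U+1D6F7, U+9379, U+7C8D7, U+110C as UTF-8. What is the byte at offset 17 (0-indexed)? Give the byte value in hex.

0x97

U+CC32E → 4-byte form F3 8C 8C AE at offsets 0–3.
U+2606 → 3-byte form E2 98 86 at offsets 4–6.
U+1D6F7 → 4-byte form F0 9D 9B B7 at offsets 7–10.
U+9379 → 3-byte form E9 8D B9 at offsets 11–13.
U+7C8D7 → 4-byte form F1 BC A3 97 at offsets 14–17.
Offset 17 falls in char 5's range; it's byte 4 of F1 BC A3 97 = 0x97.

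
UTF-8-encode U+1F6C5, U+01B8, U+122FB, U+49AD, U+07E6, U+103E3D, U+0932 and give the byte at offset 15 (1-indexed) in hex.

1-indexed offset 15 is 0-indexed offset 14.
U+1F6C5 → 4-byte form F0 9F 9B 85 at offsets 0–3.
U+01B8 → 2-byte form C6 B8 at offsets 4–5.
U+122FB → 4-byte form F0 92 8B BB at offsets 6–9.
U+49AD → 3-byte form E4 A6 AD at offsets 10–12.
U+07E6 → 2-byte form DF A6 at offsets 13–14.
Offset 14 falls in char 5's range; it's byte 2 of DF A6 = 0xA6.

0xA6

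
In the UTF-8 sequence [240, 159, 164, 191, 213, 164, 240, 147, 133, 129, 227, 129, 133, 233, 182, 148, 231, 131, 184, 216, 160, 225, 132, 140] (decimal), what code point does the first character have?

Offset 0: leading byte 0xF0 = 11110000 → 4-byte char #1 = F0 9F A4 BF.
Leading byte 0xF0 = 11110000 matches 11110xxx → 4-byte sequence.
Byte 1: 0xF0 = 11110000, payload 000 (3 bits).
Byte 2: 0x9F = 10011111 (10xxxxxx ✓), payload 011111.
Byte 3: 0xA4 = 10100100 (10xxxxxx ✓), payload 100100.
Byte 4: 0xBF = 10111111 (10xxxxxx ✓), payload 111111.
Concatenate: 000011111100100111111 = 0x1F93F (21 bits → U+1F93F).

U+1F93F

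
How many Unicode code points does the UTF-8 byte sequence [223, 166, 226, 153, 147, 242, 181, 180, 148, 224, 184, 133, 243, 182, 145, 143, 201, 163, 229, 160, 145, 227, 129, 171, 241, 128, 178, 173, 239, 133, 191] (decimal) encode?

10

Byte at offset 0: 0xDF = 11011111 → 2-byte char (#1). Advance 2.
Byte at offset 2: 0xE2 = 11100010 → 3-byte char (#2). Advance 3.
Byte at offset 5: 0xF2 = 11110010 → 4-byte char (#3). Advance 4.
Byte at offset 9: 0xE0 = 11100000 → 3-byte char (#4). Advance 3.
Byte at offset 12: 0xF3 = 11110011 → 4-byte char (#5). Advance 4.
Byte at offset 16: 0xC9 = 11001001 → 2-byte char (#6). Advance 2.
Byte at offset 18: 0xE5 = 11100101 → 3-byte char (#7). Advance 3.
Byte at offset 21: 0xE3 = 11100011 → 3-byte char (#8). Advance 3.
Byte at offset 24: 0xF1 = 11110001 → 4-byte char (#9). Advance 4.
Byte at offset 28: 0xEF = 11101111 → 3-byte char (#10). Advance 3.
Reached end at offset 31 after 10 code points.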